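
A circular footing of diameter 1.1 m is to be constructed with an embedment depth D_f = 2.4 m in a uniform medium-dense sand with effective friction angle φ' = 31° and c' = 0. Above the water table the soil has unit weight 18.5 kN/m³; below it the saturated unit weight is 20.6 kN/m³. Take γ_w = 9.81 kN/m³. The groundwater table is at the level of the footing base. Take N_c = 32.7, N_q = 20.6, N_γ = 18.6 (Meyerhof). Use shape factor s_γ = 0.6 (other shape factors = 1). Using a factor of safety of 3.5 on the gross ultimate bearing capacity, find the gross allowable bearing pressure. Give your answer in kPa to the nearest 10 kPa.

q = γ·D_f = 18.5 × 2.4 = 44.4 kPa.
For the ½γBN_γ term take γ' = 20.6 − 9.81 = 10.79 kN/m³ (soil below base is submerged).
q·N_q = 44.4 × 20.6 = 914.64 kPa
0.5·γ·B·N_γ·s_γ = 0.5 × 10.79 × 1.1 × 18.6 × 0.6 = 66.229 kPa
q_ult = 914.64 + 66.229 = 980.87 kPa.
q_all = 980.87 / 3.5 = 280.25 kPa.

q_all ≈ 280 kPa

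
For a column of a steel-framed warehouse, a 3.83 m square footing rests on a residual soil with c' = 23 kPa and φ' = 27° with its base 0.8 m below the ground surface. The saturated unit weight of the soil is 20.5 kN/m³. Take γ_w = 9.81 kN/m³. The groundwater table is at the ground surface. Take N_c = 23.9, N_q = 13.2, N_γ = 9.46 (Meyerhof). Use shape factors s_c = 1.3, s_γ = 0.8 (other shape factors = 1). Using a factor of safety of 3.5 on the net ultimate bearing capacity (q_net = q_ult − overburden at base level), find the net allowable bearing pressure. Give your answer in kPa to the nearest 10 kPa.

γ' = 20.5 − 9.81 = 10.69 kN/m³ (submerged throughout). q = 10.69 × 0.8 = 8.552 kPa; the same γ' applies in the ½γBN_γ term.
c·N_c·s_c = 23 × 23.9 × 1.3 = 714.61 kPa
q·N_q = 8.552 × 13.2 = 112.89 kPa
0.5·γ·B·N_γ·s_γ = 0.5 × 10.69 × 3.83 × 9.46 × 0.8 = 154.93 kPa
q_ult = 714.61 + 112.89 + 154.93 = 982.42 kPa.
q_net = 982.42 − 8.552 = 973.87 kPa.
q_all(net) = 973.87 / 3.5 = 278.25 kPa.

q_all(net) ≈ 280 kPa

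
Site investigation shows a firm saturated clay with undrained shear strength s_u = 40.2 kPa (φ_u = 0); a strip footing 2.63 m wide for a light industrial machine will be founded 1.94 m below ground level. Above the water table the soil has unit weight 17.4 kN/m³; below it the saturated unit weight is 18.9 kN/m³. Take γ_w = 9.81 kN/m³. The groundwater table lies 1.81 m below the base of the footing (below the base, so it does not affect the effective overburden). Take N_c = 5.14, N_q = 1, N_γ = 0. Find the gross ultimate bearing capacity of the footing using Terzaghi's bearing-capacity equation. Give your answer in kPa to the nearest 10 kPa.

Overburden at base level: q = 17.4 × 1.94 = 33.756 kPa.
Cohesion term c·N_c = 40.2 × 5.14 = 206.63 kPa; surcharge term q·N_q = 33.756 × 1 = 33.756 kPa.
q_ult = 206.63 + 33.756 = 240.38 kPa.

q_ult ≈ 240 kPa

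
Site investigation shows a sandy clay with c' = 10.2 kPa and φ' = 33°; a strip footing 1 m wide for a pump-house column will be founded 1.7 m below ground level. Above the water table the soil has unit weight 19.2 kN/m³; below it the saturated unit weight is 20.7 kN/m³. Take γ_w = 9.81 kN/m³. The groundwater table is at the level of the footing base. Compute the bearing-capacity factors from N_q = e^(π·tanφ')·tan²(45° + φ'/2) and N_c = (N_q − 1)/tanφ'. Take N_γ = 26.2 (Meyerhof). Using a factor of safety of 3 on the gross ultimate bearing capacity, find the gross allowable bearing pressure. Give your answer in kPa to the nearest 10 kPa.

N_q = e^(π·tan33°)·tan²(61.5°) = 26.09; N_c = (N_q − 1)/tanφ' = 38.64.
Effective surcharge at the founding depth q = γ·D_f = 19.2 × 1.7 = 32.64 kPa.
The water table coincides with the base, so in the self-weight term γ → γ' = 10.89 kN/m³.
q_ult = c·N_c + q·N_q + 0.5·γ·B·N_γ
     = 10.2 × 38.638 + 32.64 × 26.092 + 0.5 × 10.89 × 1 × 26.2
     = 394.11 + 851.64 + 142.66 = 1388.4 kPa.
q_all = 1388.4 / 3 = 462.8 kPa.

q_all ≈ 460 kPa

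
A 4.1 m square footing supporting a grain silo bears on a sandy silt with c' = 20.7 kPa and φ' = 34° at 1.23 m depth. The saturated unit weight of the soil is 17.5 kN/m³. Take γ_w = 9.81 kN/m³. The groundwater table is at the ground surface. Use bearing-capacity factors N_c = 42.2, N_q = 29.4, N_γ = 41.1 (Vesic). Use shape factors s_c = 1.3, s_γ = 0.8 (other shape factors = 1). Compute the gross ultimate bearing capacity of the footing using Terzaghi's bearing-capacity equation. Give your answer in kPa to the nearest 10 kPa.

With the water table at the surface the whole profile is submerged: γ' = 17.5 − 9.81 = 7.69 kN/m³, so q = γ'·D_f = 9.4587 kPa; the same γ' applies in the ½γBN_γ term.
q_ult = c·N_c·s_c + q·N_q + 0.5·γ·B·N_γ·s_γ
     = 20.7 × 42.2 × 1.3 + 9.4587 × 29.4 + 0.5 × 7.69 × 4.1 × 41.1 × 0.8
     = 1135.6 + 278.09 + 518.34 = 1932 kPa.

q_ult ≈ 1930 kPa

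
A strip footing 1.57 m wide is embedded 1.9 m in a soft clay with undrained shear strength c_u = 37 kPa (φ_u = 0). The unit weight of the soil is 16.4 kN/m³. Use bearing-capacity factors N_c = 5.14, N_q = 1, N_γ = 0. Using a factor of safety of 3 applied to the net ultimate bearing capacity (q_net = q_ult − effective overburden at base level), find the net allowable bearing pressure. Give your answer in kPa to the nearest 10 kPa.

q_all(net) ≈ 60 kPa

Overburden at base level: q = 16.4 × 1.9 = 31.16 kPa.
Cohesion term c·N_c = 37 × 5.14 = 190.18 kPa; surcharge term q·N_q = 31.16 × 1 = 31.16 kPa.
q_ult = 190.18 + 31.16 = 221.34 kPa.
Net ultimate: q_net = 221.34 − 31.16 = 190.18 kPa.
q_all(net) = 190.18 / 3 = 63.393 kPa.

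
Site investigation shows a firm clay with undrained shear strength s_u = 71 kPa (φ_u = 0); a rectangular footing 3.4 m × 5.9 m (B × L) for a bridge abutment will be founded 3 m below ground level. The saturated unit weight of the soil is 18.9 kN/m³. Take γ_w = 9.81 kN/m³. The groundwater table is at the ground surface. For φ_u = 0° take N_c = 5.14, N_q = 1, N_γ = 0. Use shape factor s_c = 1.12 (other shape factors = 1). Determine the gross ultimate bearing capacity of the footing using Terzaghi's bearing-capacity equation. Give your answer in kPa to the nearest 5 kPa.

γ' = 18.9 − 9.81 = 9.09 kN/m³ (submerged throughout). q = 9.09 × 3 = 27.27 kPa.
c·N_c·s_c = 71 × 5.14 × 1.12 = 408.73 kPa
q·N_q = 27.27 × 1 = 27.27 kPa
q_ult = 408.73 + 27.27 = 436 kPa.

q_ult ≈ 435 kPa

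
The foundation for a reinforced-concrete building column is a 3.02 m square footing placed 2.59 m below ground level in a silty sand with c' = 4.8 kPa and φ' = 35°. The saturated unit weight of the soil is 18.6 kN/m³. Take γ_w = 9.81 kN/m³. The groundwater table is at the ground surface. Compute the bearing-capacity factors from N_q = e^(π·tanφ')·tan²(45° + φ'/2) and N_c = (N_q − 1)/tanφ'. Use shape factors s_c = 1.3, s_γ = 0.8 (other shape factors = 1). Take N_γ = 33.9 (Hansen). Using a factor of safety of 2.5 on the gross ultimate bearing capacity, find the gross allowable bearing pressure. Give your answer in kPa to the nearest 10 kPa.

N_q = e^(π·tan35°)·tan²(62.5°) = 33.3; N_c = (N_q − 1)/tanφ' = 46.12.
γ' = 18.6 − 9.81 = 8.79 kN/m³ (submerged throughout). q = 8.79 × 2.59 = 22.766 kPa; the same γ' applies in the ½γBN_γ term.
c·N_c·s_c = 4.8 × 46.124 × 1.3 = 287.81 kPa
q·N_q = 22.766 × 33.296 = 758.02 kPa
0.5·γ·B·N_γ·s_γ = 0.5 × 8.79 × 3.02 × 33.9 × 0.8 = 359.96 kPa
q_ult = 287.81 + 758.02 + 359.96 = 1405.8 kPa.
q_all = 1405.8 / 2.5 = 562.32 kPa.

q_all ≈ 560 kPa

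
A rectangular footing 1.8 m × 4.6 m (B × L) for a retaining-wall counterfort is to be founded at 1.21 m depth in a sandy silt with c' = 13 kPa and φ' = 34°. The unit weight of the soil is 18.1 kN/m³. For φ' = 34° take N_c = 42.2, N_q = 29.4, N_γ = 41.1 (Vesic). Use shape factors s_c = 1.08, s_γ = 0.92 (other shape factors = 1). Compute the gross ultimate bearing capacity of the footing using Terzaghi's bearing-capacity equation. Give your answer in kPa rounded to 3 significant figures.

q_ult ≈ 1850 kPa

Overburden at base level: q = 18.1 × 1.21 = 21.901 kPa.
Cohesion term c·N_c·s_c = 13 × 42.2 × 1.08 = 592.49 kPa; surcharge term q·N_q = 21.901 × 29.4 = 643.89 kPa; self-weight term 0.5·γ·B·N_γ·s_γ = 0.5 × 18.1 × 1.8 × 41.1 × 0.92 = 615.96 kPa.
q_ult = 592.49 + 643.89 + 615.96 = 1852.3 kPa.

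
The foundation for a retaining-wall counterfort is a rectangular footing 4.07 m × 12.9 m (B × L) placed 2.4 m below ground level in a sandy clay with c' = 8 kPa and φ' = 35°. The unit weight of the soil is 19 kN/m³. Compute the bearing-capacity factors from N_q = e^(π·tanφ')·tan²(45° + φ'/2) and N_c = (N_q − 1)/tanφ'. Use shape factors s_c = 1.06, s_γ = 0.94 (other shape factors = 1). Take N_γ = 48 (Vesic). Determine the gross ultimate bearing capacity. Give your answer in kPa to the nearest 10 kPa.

q_ult ≈ 3650 kPa

tan35° = 0.7002, so N_q = e^(π×0.7002)·tan²(62.5°) = 9.023 × 3.69 = 33.3.
N_c = (33.3 − 1)/tan35° = 46.12.
Overburden at base level: q = 19 × 2.4 = 45.6 kPa.
Cohesion term c·N_c·s_c = 8 × 46.124 × 1.06 = 391.13 kPa; surcharge term q·N_q = 45.6 × 33.296 = 1518.3 kPa; self-weight term 0.5·γ·B·N_γ·s_γ = 0.5 × 19 × 4.07 × 48 × 0.94 = 1744.6 kPa.
q_ult = 391.13 + 1518.3 + 1744.6 = 3654 kPa.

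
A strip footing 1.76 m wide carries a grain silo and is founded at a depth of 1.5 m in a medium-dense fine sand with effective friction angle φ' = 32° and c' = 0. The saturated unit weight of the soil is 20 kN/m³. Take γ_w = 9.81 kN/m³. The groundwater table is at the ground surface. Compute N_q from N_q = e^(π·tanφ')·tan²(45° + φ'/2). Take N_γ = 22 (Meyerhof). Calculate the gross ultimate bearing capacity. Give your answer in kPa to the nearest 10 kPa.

tan32° = 0.6249, so N_q = e^(π×0.6249)·tan²(61°) = 7.121 × 3.255 = 23.18.
Water table at ground surface, so effective unit weight γ' = 20 − 9.81 = 10.19 kN/m³ is used throughout; overburden q = 10.19 × 1.5 = 15.285 kPa; the same γ' applies in the ½γBN_γ term.
Surcharge term q·N_q = 15.285 × 23.177 = 354.26 kPa; self-weight term 0.5·γ·B·N_γ = 0.5 × 10.19 × 1.76 × 22 = 197.28 kPa.
q_ult = 354.26 + 197.28 = 551.54 kPa.

q_ult ≈ 550 kPa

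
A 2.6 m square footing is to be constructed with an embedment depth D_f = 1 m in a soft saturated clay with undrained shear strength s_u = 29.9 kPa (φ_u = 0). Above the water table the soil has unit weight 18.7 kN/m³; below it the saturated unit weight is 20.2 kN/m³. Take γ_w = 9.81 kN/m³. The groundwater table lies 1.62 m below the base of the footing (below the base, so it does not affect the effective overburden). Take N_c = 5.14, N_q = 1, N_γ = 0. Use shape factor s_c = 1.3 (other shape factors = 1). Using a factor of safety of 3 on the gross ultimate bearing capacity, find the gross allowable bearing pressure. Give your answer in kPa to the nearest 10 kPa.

q_all ≈ 70 kPa

Effective surcharge at the founding depth q = γ·D_f = 18.7 × 1 = 18.7 kPa.
q_ult = c·N_c·s_c + q·N_q
     = 29.9 × 5.14 × 1.3 + 18.7 × 1
     = 199.79 + 18.7 = 218.49 kPa.
q_all = 218.49 / 3 = 72.831 kPa.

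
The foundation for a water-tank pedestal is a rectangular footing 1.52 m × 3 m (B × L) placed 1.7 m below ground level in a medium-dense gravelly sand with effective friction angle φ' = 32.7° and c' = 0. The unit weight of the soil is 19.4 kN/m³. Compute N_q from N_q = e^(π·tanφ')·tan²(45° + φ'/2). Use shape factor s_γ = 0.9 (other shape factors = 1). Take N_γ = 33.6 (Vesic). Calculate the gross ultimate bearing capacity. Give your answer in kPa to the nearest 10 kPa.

tan32.7° = 0.642, so N_q = e^(π×0.642)·tan²(61.35°) = 7.515 × 3.35 = 25.18.
Overburden at base level: q = 19.4 × 1.7 = 32.98 kPa.
Surcharge term q·N_q = 32.98 × 25.175 = 830.28 kPa; self-weight term 0.5·γ·B·N_γ·s_γ = 0.5 × 19.4 × 1.52 × 33.6 × 0.9 = 445.86 kPa.
q_ult = 830.28 + 445.86 = 1276.1 kPa.

q_ult ≈ 1280 kPa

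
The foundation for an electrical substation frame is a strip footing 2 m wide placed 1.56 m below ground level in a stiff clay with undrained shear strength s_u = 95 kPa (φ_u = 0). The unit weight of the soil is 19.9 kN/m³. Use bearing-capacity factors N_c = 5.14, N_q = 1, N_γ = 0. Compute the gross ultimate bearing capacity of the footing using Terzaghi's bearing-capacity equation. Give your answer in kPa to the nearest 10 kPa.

Overburden at base level: q = 19.9 × 1.56 = 31.044 kPa.
Cohesion term c·N_c = 95 × 5.14 = 488.3 kPa; surcharge term q·N_q = 31.044 × 1 = 31.044 kPa.
q_ult = 488.3 + 31.044 = 519.34 kPa.

q_ult ≈ 520 kPa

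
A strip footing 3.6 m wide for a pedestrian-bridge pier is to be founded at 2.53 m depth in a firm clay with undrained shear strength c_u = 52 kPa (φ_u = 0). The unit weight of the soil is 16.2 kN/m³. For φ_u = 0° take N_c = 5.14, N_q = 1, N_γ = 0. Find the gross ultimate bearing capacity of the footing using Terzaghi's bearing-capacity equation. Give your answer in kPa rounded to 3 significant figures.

q_ult ≈ 308 kPa

q = γ·D_f = 16.2 × 2.53 = 40.986 kPa.
c·N_c = 52 × 5.14 = 267.28 kPa
q·N_q = 40.986 × 1 = 40.986 kPa
q_ult = 267.28 + 40.986 = 308.27 kPa.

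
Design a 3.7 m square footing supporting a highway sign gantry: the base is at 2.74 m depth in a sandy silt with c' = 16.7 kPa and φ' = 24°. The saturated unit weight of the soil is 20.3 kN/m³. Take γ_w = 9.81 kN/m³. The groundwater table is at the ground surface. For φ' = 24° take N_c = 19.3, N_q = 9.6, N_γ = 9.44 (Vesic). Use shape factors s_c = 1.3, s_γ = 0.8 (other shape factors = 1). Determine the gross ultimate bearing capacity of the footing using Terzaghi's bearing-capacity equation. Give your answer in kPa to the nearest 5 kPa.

Water table at ground surface, so effective unit weight γ' = 20.3 − 9.81 = 10.49 kN/m³ is used throughout; overburden q = 10.49 × 2.74 = 28.743 kPa; the same γ' applies in the ½γBN_γ term.
Cohesion term c·N_c·s_c = 16.7 × 19.3 × 1.3 = 419 kPa; surcharge term q·N_q = 28.743 × 9.6 = 275.93 kPa; self-weight term 0.5·γ·B·N_γ·s_γ = 0.5 × 10.49 × 3.7 × 9.44 × 0.8 = 146.56 kPa.
q_ult = 419 + 275.93 + 146.56 = 841.49 kPa.

q_ult ≈ 840 kPa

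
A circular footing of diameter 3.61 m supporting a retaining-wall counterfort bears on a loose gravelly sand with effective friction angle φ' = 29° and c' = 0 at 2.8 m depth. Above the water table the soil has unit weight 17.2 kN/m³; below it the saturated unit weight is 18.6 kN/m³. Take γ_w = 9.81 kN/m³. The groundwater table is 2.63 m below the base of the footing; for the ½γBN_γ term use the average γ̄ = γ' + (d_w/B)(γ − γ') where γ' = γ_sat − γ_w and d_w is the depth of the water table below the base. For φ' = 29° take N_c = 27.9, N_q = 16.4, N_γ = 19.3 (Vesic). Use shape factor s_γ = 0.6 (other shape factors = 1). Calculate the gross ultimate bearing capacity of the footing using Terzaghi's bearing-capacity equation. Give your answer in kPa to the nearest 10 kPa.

q_ult ≈ 1100 kPa

Effective surcharge at the founding depth q = γ·D_f = 17.2 × 2.8 = 48.16 kPa.
With d_w = 2.63 m < B, γ̄ = 8.79 + (2.63/3.61) × (17.2 − 8.79) = 14.917 kN/m³.
q_ult = q·N_q + 0.5·γ·B·N_γ·s_γ
     = 48.16 × 16.4 + 0.5 × 14.917 × 3.61 × 19.3 × 0.6
     = 789.82 + 311.79 = 1101.6 kPa.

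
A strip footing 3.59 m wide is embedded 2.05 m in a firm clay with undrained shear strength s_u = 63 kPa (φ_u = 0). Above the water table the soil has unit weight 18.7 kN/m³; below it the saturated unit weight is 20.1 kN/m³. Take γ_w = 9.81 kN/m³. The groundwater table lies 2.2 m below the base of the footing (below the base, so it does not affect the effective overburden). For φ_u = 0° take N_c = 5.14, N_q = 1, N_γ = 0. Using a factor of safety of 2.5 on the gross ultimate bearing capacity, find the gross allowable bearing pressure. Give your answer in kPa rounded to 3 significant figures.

q_all ≈ 145 kPa

Effective surcharge at the founding depth q = γ·D_f = 18.7 × 2.05 = 38.335 kPa.
q_ult = c·N_c + q·N_q
     = 63 × 5.14 + 38.335 × 1
     = 323.82 + 38.335 = 362.15 kPa.
q_all = 362.15 / 2.5 = 144.86 kPa.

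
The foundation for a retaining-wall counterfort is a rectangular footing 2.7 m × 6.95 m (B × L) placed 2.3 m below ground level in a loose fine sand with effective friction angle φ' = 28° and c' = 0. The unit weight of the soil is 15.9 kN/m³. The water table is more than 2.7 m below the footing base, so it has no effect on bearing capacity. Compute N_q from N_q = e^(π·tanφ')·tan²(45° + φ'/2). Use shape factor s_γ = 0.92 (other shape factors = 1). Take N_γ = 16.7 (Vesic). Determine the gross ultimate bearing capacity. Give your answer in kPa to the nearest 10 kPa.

tan28° = 0.5317, so N_q = e^(π×0.5317)·tan²(59°) = 5.314 × 2.77 = 14.72.
Overburden at base level: q = 15.9 × 2.3 = 36.57 kPa.
Surcharge term q·N_q = 36.57 × 14.72 = 538.31 kPa; self-weight term 0.5·γ·B·N_γ·s_γ = 0.5 × 15.9 × 2.7 × 16.7 × 0.92 = 329.79 kPa.
q_ult = 538.31 + 329.79 = 868.09 kPa.

q_ult ≈ 870 kPa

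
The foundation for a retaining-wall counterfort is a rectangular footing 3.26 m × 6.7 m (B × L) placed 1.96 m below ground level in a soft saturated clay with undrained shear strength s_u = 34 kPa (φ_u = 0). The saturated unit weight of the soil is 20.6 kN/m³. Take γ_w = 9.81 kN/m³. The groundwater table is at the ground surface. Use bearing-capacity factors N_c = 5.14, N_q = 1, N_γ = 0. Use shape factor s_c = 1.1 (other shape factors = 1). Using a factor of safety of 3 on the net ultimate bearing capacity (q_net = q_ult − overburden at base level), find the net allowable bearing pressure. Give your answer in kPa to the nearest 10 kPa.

q_all(net) ≈ 60 kPa

With the water table at the surface the whole profile is submerged: γ' = 20.6 − 9.81 = 10.79 kN/m³, so q = γ'·D_f = 21.148 kPa.
q_ult = c·N_c·s_c + q·N_q
     = 34 × 5.14 × 1.1 + 21.148 × 1
     = 192.24 + 21.148 = 213.38 kPa.
q_net = 213.38 − 21.148 = 192.24 kPa.
q_all(net) = 192.24 / 3 = 64.079 kPa.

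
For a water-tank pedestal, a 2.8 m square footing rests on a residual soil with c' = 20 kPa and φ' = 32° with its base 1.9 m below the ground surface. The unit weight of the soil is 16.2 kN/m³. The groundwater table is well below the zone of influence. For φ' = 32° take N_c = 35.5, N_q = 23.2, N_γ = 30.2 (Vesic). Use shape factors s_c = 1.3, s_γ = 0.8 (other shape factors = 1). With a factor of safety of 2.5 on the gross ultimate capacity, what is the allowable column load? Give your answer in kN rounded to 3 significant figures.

P_all ≈ 6850 kN

Overburden at base level: q = 16.2 × 1.9 = 30.78 kPa.
Cohesion term c·N_c·s_c = 20 × 35.5 × 1.3 = 923 kPa; surcharge term q·N_q = 30.78 × 23.2 = 714.1 kPa; self-weight term 0.5·γ·B·N_γ·s_γ = 0.5 × 16.2 × 2.8 × 30.2 × 0.8 = 547.95 kPa.
q_ult = 923 + 714.1 + 547.95 = 2185 kPa.
Gross allowable pressure q_all = 2185 / 2.5 = 874.02 kPa.
Footing area = 7.84 m², so allowable column load = 874.02 × 7.84 = 6852.3 kN.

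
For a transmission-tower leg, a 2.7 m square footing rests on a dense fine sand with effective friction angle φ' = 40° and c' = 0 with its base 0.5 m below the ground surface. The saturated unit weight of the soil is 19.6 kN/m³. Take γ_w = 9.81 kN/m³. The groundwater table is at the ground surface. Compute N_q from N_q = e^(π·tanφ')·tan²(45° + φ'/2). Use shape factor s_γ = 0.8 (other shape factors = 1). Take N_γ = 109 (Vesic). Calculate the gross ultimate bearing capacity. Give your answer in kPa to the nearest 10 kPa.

q_ult ≈ 1470 kPa

tan40° = 0.8391, so N_q = e^(π×0.8391)·tan²(65°) = 13.959 × 4.599 = 64.2.
γ' = 19.6 − 9.81 = 9.79 kN/m³ (submerged throughout). q = 9.79 × 0.5 = 4.895 kPa; the same γ' applies in the ½γBN_γ term.
q·N_q = 4.895 × 64.195 = 314.24 kPa
0.5·γ·B·N_γ·s_γ = 0.5 × 9.79 × 2.7 × 109 × 0.8 = 1152.5 kPa
q_ult = 314.24 + 1152.5 = 1466.7 kPa.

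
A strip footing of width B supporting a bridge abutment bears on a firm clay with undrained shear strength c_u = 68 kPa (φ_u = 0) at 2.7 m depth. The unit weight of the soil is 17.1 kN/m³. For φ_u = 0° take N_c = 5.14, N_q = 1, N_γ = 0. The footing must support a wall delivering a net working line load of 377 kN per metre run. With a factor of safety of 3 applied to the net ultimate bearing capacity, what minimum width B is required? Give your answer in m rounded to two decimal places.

q = γ·D_f = 17.1 × 2.7 = 46.17 kPa.
c·N_c = 68 × 5.14 = 349.52 kPa
q·N_q = 46.17 × 1 = 46.17 kPa
q_ult = 349.52 + 46.17 = 395.69 kPa.
For φ = 0 the ½γBN_γ term vanishes, so q_ult is independent of B. q_net = 395.69 − 46.17 = 349.52 kPa; q_all(net) = 349.52/3 = 116.51 kPa.
Required width B = w / q_all(net) = 377 / 116.51 = 3.236 m.

B = 3.24 m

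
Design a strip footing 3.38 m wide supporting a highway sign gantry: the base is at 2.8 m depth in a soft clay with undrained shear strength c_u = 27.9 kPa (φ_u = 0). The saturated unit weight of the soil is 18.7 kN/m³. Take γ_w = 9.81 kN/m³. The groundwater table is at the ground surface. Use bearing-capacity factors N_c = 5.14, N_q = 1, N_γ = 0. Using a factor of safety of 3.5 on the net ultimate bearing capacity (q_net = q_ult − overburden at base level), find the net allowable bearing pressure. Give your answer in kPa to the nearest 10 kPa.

With the water table at the surface the whole profile is submerged: γ' = 18.7 − 9.81 = 8.89 kN/m³, so q = γ'·D_f = 24.892 kPa.
q_ult = c·N_c + q·N_q
     = 27.9 × 5.14 + 24.892 × 1
     = 143.41 + 24.892 = 168.3 kPa.
q_net = 168.3 − 24.892 = 143.41 kPa.
q_all(net) = 143.41 / 3.5 = 40.973 kPa.

q_all(net) ≈ 40 kPa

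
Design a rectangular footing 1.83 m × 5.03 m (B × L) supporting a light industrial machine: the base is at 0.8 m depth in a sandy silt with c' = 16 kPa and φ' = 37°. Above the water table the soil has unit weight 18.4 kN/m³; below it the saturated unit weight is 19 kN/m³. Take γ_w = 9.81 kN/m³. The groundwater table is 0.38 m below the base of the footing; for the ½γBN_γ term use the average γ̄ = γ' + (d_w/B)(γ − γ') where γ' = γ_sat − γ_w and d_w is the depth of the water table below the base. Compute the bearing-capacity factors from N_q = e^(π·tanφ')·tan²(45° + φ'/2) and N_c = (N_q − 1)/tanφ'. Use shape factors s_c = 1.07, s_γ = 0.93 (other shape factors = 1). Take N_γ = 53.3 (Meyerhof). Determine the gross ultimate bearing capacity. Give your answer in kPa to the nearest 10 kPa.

tan37° = 0.7536, so N_q = e^(π×0.7536)·tan²(63.5°) = 10.669 × 4.023 = 42.92.
N_c = (42.92 − 1)/tan37° = 55.63.
Overburden at base level: q = 18.4 × 0.8 = 14.72 kPa.
The water table is 0.38 m below the base (< B = 1.83 m), so the ½γBN_γ term uses γ̄ = γ' + (d_w/B)(γ − γ') = 9.19 + (0.38/1.83)(18.4 − 9.19) = 11.102 kN/m³.
Cohesion term c·N_c·s_c = 16 × 55.63 × 1.07 = 952.38 kPa; surcharge term q·N_q = 14.72 × 42.92 = 631.78 kPa; self-weight term 0.5·γ·B·N_γ·s_γ = 0.5 × 11.102 × 1.83 × 53.3 × 0.93 = 503.56 kPa.
q_ult = 952.38 + 631.78 + 503.56 = 2087.7 kPa.

q_ult ≈ 2090 kPa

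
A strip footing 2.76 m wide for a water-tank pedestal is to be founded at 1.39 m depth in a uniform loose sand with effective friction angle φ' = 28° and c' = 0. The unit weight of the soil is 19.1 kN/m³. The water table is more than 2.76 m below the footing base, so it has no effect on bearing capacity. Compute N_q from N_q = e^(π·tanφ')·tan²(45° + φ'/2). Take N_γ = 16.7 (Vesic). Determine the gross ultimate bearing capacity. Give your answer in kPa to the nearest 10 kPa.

q_ult ≈ 830 kPa

tan28° = 0.5317, so N_q = e^(π×0.5317)·tan²(59°) = 5.314 × 2.77 = 14.72.
Effective surcharge at the founding depth q = γ·D_f = 19.1 × 1.39 = 26.549 kPa.
q_ult = q·N_q + 0.5·γ·B·N_γ
     = 26.549 × 14.72 + 0.5 × 19.1 × 2.76 × 16.7
     = 390.8 + 440.18 = 830.98 kPa.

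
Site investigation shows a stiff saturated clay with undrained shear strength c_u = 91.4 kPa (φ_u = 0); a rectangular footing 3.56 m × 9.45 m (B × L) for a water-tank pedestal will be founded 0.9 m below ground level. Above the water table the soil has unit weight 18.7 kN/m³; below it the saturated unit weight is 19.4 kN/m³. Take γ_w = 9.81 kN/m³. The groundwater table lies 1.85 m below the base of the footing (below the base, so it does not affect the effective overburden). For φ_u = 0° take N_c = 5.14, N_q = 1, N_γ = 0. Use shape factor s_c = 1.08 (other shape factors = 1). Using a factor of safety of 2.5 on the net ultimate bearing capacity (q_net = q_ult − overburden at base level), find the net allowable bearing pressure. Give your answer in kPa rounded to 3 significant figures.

Effective surcharge at the founding depth q = γ·D_f = 18.7 × 0.9 = 16.83 kPa.
q_ult = c·N_c·s_c + q·N_q
     = 91.4 × 5.14 × 1.08 + 16.83 × 1
     = 507.38 + 16.83 = 524.21 kPa.
q_net = 524.21 − 16.83 = 507.38 kPa.
q_all(net) = 507.38 / 2.5 = 202.95 kPa.

q_all(net) ≈ 203 kPa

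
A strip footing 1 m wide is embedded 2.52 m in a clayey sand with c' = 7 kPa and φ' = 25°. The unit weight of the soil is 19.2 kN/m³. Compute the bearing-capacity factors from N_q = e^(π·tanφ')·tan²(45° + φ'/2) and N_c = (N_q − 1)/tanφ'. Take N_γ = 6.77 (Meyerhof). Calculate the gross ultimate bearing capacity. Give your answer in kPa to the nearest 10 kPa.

tan25° = 0.4663, so N_q = e^(π×0.4663)·tan²(57.5°) = 4.327 × 2.464 = 10.66.
N_c = (10.66 − 1)/tan25° = 20.72.
q = γ·D_f = 19.2 × 2.52 = 48.384 kPa.
c·N_c = 7 × 20.721 = 145.04 kPa
q·N_q = 48.384 × 10.662 = 515.88 kPa
0.5·γ·B·N_γ = 0.5 × 19.2 × 1 × 6.77 = 64.992 kPa
q_ult = 145.04 + 515.88 + 64.992 = 725.91 kPa.

q_ult ≈ 730 kPa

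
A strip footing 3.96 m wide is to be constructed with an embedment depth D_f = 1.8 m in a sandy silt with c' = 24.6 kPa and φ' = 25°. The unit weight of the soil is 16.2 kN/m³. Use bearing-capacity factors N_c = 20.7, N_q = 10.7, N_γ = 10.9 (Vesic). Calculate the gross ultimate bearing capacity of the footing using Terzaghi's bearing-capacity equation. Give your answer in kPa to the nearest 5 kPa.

q_ult ≈ 1170 kPa

Effective surcharge at the founding depth q = γ·D_f = 16.2 × 1.8 = 29.16 kPa.
q_ult = c·N_c + q·N_q + 0.5·γ·B·N_γ
     = 24.6 × 20.7 + 29.16 × 10.7 + 0.5 × 16.2 × 3.96 × 10.9
     = 509.22 + 312.01 + 349.63 = 1170.9 kPa.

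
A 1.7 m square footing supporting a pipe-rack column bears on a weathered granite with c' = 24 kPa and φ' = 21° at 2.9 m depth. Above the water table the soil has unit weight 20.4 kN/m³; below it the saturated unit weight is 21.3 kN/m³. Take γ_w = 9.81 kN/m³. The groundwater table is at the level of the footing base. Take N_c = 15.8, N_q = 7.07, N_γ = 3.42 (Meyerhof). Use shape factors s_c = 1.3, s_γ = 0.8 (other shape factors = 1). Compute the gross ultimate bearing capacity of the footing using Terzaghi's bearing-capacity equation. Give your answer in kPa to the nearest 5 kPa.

q_ult ≈ 940 kPa

q = γ·D_f = 20.4 × 2.9 = 59.16 kPa.
For the ½γBN_γ term take γ' = 21.3 − 9.81 = 11.49 kN/m³ (soil below base is submerged).
c·N_c·s_c = 24 × 15.8 × 1.3 = 492.96 kPa
q·N_q = 59.16 × 7.07 = 418.26 kPa
0.5·γ·B·N_γ·s_γ = 0.5 × 11.49 × 1.7 × 3.42 × 0.8 = 26.721 kPa
q_ult = 492.96 + 418.26 + 26.721 = 937.94 kPa.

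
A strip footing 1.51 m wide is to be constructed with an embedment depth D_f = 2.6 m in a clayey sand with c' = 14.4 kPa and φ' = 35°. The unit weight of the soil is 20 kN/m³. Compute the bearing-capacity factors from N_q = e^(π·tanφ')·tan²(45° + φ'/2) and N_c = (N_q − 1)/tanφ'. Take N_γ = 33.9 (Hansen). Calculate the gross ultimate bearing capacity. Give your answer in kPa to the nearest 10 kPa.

tan35° = 0.7002, so N_q = e^(π×0.7002)·tan²(62.5°) = 9.023 × 3.69 = 33.3.
N_c = (33.3 − 1)/tan35° = 46.12.
Effective surcharge at the founding depth q = γ·D_f = 20 × 2.6 = 52 kPa.
q_ult = c·N_c + q·N_q + 0.5·γ·B·N_γ
     = 14.4 × 46.124 + 52 × 33.296 + 0.5 × 20 × 1.51 × 33.9
     = 664.18 + 1731.4 + 511.89 = 2907.5 kPa.

q_ult ≈ 2910 kPa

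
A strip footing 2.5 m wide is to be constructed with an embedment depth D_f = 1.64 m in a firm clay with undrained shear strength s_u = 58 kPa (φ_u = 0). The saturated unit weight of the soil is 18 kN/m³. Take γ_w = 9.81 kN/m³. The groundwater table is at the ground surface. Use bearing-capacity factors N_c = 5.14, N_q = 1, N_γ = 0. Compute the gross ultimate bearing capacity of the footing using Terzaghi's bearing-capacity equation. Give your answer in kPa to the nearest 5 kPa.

q_ult ≈ 310 kPa

Water table at ground surface, so effective unit weight γ' = 18 − 9.81 = 8.19 kN/m³ is used throughout; overburden q = 8.19 × 1.64 = 13.432 kPa.
Cohesion term c·N_c = 58 × 5.14 = 298.12 kPa; surcharge term q·N_q = 13.432 × 1 = 13.432 kPa.
q_ult = 298.12 + 13.432 = 311.55 kPa.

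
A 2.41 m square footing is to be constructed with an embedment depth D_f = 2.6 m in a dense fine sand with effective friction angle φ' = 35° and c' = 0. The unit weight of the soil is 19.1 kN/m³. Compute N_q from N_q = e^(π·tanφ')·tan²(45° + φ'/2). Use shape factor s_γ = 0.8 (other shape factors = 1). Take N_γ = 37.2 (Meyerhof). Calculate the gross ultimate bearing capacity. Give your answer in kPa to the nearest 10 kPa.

tan35° = 0.7002, so N_q = e^(π×0.7002)·tan²(62.5°) = 9.023 × 3.69 = 33.3.
q = γ·D_f = 19.1 × 2.6 = 49.66 kPa.
q·N_q = 49.66 × 33.296 = 1653.5 kPa
0.5·γ·B·N_γ·s_γ = 0.5 × 19.1 × 2.41 × 37.2 × 0.8 = 684.94 kPa
q_ult = 1653.5 + 684.94 = 2338.4 kPa.

q_ult ≈ 2340 kPa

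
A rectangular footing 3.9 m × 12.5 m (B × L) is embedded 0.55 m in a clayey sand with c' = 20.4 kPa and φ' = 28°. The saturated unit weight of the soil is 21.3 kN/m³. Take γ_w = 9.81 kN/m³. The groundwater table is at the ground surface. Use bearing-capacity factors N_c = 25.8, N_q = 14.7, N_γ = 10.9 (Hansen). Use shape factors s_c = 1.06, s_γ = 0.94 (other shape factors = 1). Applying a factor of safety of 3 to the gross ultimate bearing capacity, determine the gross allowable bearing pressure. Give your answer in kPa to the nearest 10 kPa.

With the water table at the surface the whole profile is submerged: γ' = 21.3 − 9.81 = 11.49 kN/m³, so q = γ'·D_f = 6.3195 kPa; the same γ' applies in the ½γBN_γ term.
q_ult = c·N_c·s_c + q·N_q + 0.5·γ·B·N_γ·s_γ
     = 20.4 × 25.8 × 1.06 + 6.3195 × 14.7 + 0.5 × 11.49 × 3.9 × 10.9 × 0.94
     = 557.9 + 92.897 + 229.57 = 880.36 kPa.
q_all = q_ult / FS = 880.36 / 3 = 293.45 kPa.

q_all ≈ 290 kPa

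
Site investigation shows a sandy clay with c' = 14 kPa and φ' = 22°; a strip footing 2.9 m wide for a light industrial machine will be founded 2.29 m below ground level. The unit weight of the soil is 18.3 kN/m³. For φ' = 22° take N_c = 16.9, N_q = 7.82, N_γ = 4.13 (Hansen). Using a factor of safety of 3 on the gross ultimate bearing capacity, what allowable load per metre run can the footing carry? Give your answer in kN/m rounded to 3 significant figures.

Effective surcharge at the founding depth q = γ·D_f = 18.3 × 2.29 = 41.907 kPa.
q_ult = c·N_c + q·N_q + 0.5·γ·B·N_γ
     = 14 × 16.9 + 41.907 × 7.82 + 0.5 × 18.3 × 2.9 × 4.13
     = 236.6 + 327.71 + 109.59 = 673.9 kPa.
Gross allowable pressure q_all = 673.9 / 3 = 224.63 kPa.
Allowable wall load = q_all × B = 224.63 × 2.9 = 651.44 kN per metre run.

≈ 651 kN/m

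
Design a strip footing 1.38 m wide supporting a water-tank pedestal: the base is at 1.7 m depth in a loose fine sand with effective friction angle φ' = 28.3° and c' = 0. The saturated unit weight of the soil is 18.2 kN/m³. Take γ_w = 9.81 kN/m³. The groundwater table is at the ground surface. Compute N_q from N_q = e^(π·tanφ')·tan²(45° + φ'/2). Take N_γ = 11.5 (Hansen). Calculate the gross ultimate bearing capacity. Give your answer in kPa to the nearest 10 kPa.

q_ult ≈ 280 kPa

tan28.3° = 0.5384, so N_q = e^(π×0.5384)·tan²(59.15°) = 5.428 × 2.803 = 15.21.
Water table at ground surface, so effective unit weight γ' = 18.2 − 9.81 = 8.39 kN/m³ is used throughout; overburden q = 8.39 × 1.7 = 14.263 kPa; the same γ' applies in the ½γBN_γ term.
Surcharge term q·N_q = 14.263 × 15.214 = 217 kPa; self-weight term 0.5·γ·B·N_γ = 0.5 × 8.39 × 1.38 × 11.5 = 66.575 kPa.
q_ult = 217 + 66.575 = 283.58 kPa.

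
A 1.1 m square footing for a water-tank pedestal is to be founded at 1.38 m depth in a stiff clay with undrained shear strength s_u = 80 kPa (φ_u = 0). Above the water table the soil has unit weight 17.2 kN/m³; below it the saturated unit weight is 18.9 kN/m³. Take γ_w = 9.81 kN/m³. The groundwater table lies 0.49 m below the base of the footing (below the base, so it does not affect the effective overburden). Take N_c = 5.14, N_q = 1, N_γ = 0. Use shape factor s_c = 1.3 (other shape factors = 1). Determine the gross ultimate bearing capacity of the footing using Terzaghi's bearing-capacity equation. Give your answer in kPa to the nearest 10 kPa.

q = γ·D_f = 17.2 × 1.38 = 23.736 kPa.
c·N_c·s_c = 80 × 5.14 × 1.3 = 534.56 kPa
q·N_q = 23.736 × 1 = 23.736 kPa
q_ult = 534.56 + 23.736 = 558.3 kPa.

q_ult ≈ 560 kPa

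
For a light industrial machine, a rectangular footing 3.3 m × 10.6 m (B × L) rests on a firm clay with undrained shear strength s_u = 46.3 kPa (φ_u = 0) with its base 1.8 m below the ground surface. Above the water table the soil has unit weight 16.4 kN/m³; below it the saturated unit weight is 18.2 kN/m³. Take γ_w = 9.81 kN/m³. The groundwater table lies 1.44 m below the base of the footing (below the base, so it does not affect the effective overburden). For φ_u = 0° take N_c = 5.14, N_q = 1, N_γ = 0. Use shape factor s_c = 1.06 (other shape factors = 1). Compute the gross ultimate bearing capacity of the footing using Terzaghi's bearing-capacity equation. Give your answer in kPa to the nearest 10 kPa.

q_ult ≈ 280 kPa

Overburden at base level: q = 16.4 × 1.8 = 29.52 kPa.
Cohesion term c·N_c·s_c = 46.3 × 5.14 × 1.06 = 252.26 kPa; surcharge term q·N_q = 29.52 × 1 = 29.52 kPa.
q_ult = 252.26 + 29.52 = 281.78 kPa.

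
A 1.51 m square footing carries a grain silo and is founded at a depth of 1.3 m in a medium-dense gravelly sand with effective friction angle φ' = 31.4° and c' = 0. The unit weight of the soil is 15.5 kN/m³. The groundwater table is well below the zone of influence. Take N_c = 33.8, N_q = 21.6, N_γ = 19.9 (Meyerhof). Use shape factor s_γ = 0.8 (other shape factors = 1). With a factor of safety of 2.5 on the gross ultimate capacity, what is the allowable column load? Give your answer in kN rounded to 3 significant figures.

q = γ·D_f = 15.5 × 1.3 = 20.15 kPa.
q·N_q = 20.15 × 21.6 = 435.24 kPa
0.5·γ·B·N_γ·s_γ = 0.5 × 15.5 × 1.51 × 19.9 × 0.8 = 186.3 kPa
q_ult = 435.24 + 186.3 = 621.54 kPa.
Gross allowable pressure q_all = 621.54 / 2.5 = 248.62 kPa.
Footing area = 2.2801 m², so allowable column load = 248.62 × 2.2801 = 566.87 kN.

P_all ≈ 567 kN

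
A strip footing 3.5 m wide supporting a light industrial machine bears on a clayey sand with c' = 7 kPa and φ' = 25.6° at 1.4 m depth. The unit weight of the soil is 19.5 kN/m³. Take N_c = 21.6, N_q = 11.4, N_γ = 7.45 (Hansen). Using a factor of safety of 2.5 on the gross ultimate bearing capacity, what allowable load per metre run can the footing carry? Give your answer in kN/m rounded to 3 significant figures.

≈ 1000 kN/m

Overburden at base level: q = 19.5 × 1.4 = 27.3 kPa.
Cohesion term c·N_c = 7 × 21.6 = 151.2 kPa; surcharge term q·N_q = 27.3 × 11.4 = 311.22 kPa; self-weight term 0.5·γ·B·N_γ = 0.5 × 19.5 × 3.5 × 7.45 = 254.23 kPa.
q_ult = 151.2 + 311.22 + 254.23 = 716.65 kPa.
Gross allowable pressure q_all = 716.65 / 2.5 = 286.66 kPa.
Allowable wall load = q_all × B = 286.66 × 3.5 = 1003.3 kN per metre run.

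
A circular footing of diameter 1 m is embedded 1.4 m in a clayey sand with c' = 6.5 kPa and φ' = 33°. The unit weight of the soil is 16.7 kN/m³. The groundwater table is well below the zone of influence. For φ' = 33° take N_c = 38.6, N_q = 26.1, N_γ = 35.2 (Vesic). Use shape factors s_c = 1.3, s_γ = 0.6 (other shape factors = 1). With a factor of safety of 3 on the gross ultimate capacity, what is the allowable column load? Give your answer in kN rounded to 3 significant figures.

P_all ≈ 291 kN

q = γ·D_f = 16.7 × 1.4 = 23.38 kPa.
c·N_c·s_c = 6.5 × 38.6 × 1.3 = 326.17 kPa
q·N_q = 23.38 × 26.1 = 610.22 kPa
0.5·γ·B·N_γ·s_γ = 0.5 × 16.7 × 1 × 35.2 × 0.6 = 176.35 kPa
q_ult = 326.17 + 610.22 + 176.35 = 1112.7 kPa.
Gross allowable pressure q_all = 1112.7 / 3 = 370.91 kPa.
Footing area = 0.7854 m², so allowable column load = 370.91 × 0.7854 = 291.32 kN.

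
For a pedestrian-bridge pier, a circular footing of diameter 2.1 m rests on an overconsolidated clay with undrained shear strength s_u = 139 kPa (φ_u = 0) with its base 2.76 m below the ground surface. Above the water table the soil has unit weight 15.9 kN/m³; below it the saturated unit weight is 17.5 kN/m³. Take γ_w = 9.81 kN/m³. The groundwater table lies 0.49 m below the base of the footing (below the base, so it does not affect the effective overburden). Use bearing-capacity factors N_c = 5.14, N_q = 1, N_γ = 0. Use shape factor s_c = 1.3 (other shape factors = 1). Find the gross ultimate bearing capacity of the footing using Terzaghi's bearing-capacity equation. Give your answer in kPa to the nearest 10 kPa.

q = γ·D_f = 15.9 × 2.76 = 43.884 kPa.
c·N_c·s_c = 139 × 5.14 × 1.3 = 928.8 kPa
q·N_q = 43.884 × 1 = 43.884 kPa
q_ult = 928.8 + 43.884 = 972.68 kPa.

q_ult ≈ 970 kPa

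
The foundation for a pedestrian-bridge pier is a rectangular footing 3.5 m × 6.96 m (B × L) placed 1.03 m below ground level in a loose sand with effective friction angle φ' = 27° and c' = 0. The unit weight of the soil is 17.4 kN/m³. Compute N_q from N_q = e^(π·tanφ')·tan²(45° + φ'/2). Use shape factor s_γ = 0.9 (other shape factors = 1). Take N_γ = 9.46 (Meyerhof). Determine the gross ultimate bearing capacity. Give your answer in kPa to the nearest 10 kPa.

tan27° = 0.5095, so N_q = e^(π×0.5095)·tan²(58.5°) = 4.957 × 2.663 = 13.2.
Effective surcharge at the founding depth q = γ·D_f = 17.4 × 1.03 = 17.922 kPa.
q_ult = q·N_q + 0.5·γ·B·N_γ·s_γ
     = 17.922 × 13.199 + 0.5 × 17.4 × 3.5 × 9.46 × 0.9
     = 236.56 + 259.25 = 495.81 kPa.

q_ult ≈ 500 kPa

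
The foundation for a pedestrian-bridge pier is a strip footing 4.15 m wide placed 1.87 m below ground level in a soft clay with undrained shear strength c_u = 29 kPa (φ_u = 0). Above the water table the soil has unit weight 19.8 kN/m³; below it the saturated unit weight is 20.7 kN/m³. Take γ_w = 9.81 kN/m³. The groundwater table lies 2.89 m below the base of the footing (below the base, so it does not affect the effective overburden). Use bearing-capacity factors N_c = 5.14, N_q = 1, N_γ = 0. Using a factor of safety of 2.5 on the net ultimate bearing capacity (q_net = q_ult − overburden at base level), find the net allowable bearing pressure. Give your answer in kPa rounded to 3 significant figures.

q = γ·D_f = 19.8 × 1.87 = 37.026 kPa.
c·N_c = 29 × 5.14 = 149.06 kPa
q·N_q = 37.026 × 1 = 37.026 kPa
q_ult = 149.06 + 37.026 = 186.09 kPa.
q_net = 186.09 − 37.026 = 149.06 kPa.
q_all(net) = 149.06 / 2.5 = 59.624 kPa.

q_all(net) ≈ 59.6 kPa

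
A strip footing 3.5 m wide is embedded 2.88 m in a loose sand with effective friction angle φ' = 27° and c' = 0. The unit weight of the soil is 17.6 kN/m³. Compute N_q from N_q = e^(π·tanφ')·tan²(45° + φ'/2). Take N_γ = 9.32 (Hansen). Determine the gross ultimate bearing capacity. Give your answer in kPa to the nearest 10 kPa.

q_ult ≈ 960 kPa

tan27° = 0.5095, so N_q = e^(π×0.5095)·tan²(58.5°) = 4.957 × 2.663 = 13.2.
Effective surcharge at the founding depth q = γ·D_f = 17.6 × 2.88 = 50.688 kPa.
q_ult = q·N_q + 0.5·γ·B·N_γ
     = 50.688 × 13.199 + 0.5 × 17.6 × 3.5 × 9.32
     = 669.04 + 287.06 = 956.09 kPa.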